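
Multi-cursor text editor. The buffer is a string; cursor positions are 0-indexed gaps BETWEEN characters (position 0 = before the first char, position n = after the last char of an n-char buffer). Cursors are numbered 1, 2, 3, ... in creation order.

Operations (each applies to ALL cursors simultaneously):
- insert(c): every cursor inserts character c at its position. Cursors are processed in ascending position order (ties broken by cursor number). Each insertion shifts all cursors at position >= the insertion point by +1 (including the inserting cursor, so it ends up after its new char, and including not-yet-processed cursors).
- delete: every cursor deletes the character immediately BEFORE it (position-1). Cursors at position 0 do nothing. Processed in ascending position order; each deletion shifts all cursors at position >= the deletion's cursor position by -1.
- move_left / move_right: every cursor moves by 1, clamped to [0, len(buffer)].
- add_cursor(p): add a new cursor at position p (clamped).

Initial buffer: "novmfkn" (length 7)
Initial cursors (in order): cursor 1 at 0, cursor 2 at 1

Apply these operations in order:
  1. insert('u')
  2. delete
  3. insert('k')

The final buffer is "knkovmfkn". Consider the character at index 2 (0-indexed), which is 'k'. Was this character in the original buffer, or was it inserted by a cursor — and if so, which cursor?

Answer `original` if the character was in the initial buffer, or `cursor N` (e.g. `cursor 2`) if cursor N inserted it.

Answer: cursor 2

Derivation:
After op 1 (insert('u')): buffer="unuovmfkn" (len 9), cursors c1@1 c2@3, authorship 1.2......
After op 2 (delete): buffer="novmfkn" (len 7), cursors c1@0 c2@1, authorship .......
After op 3 (insert('k')): buffer="knkovmfkn" (len 9), cursors c1@1 c2@3, authorship 1.2......
Authorship (.=original, N=cursor N): 1 . 2 . . . . . .
Index 2: author = 2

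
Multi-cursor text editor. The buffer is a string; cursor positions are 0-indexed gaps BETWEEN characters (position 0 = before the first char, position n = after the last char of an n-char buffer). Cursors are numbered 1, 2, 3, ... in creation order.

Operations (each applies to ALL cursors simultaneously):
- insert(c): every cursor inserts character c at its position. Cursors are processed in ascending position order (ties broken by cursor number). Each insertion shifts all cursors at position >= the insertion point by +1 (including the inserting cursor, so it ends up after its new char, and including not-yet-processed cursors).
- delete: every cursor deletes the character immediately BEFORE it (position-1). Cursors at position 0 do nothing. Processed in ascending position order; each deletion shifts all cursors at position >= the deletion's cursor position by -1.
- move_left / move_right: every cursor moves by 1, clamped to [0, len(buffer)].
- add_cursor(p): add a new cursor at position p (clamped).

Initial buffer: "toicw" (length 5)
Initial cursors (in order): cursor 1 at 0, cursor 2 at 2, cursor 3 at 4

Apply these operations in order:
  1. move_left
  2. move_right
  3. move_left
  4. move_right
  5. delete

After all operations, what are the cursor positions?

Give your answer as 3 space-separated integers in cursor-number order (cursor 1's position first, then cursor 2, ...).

After op 1 (move_left): buffer="toicw" (len 5), cursors c1@0 c2@1 c3@3, authorship .....
After op 2 (move_right): buffer="toicw" (len 5), cursors c1@1 c2@2 c3@4, authorship .....
After op 3 (move_left): buffer="toicw" (len 5), cursors c1@0 c2@1 c3@3, authorship .....
After op 4 (move_right): buffer="toicw" (len 5), cursors c1@1 c2@2 c3@4, authorship .....
After op 5 (delete): buffer="iw" (len 2), cursors c1@0 c2@0 c3@1, authorship ..

Answer: 0 0 1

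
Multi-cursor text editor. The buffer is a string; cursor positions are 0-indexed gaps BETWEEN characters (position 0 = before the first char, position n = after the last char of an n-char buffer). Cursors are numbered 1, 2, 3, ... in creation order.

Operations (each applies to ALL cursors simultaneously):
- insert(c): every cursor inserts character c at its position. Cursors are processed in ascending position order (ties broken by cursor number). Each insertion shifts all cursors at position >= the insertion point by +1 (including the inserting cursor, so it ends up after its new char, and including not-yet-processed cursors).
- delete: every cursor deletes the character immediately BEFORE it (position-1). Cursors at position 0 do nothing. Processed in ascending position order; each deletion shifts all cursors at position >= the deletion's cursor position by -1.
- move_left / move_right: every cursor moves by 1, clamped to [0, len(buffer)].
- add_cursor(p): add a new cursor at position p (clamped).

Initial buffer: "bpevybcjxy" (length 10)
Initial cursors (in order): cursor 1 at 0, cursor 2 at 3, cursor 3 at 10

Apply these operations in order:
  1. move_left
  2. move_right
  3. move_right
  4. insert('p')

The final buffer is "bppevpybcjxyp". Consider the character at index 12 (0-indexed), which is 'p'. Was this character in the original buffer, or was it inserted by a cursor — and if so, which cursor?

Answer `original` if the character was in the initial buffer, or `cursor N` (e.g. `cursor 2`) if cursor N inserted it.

Answer: cursor 3

Derivation:
After op 1 (move_left): buffer="bpevybcjxy" (len 10), cursors c1@0 c2@2 c3@9, authorship ..........
After op 2 (move_right): buffer="bpevybcjxy" (len 10), cursors c1@1 c2@3 c3@10, authorship ..........
After op 3 (move_right): buffer="bpevybcjxy" (len 10), cursors c1@2 c2@4 c3@10, authorship ..........
After op 4 (insert('p')): buffer="bppevpybcjxyp" (len 13), cursors c1@3 c2@6 c3@13, authorship ..1..2......3
Authorship (.=original, N=cursor N): . . 1 . . 2 . . . . . . 3
Index 12: author = 3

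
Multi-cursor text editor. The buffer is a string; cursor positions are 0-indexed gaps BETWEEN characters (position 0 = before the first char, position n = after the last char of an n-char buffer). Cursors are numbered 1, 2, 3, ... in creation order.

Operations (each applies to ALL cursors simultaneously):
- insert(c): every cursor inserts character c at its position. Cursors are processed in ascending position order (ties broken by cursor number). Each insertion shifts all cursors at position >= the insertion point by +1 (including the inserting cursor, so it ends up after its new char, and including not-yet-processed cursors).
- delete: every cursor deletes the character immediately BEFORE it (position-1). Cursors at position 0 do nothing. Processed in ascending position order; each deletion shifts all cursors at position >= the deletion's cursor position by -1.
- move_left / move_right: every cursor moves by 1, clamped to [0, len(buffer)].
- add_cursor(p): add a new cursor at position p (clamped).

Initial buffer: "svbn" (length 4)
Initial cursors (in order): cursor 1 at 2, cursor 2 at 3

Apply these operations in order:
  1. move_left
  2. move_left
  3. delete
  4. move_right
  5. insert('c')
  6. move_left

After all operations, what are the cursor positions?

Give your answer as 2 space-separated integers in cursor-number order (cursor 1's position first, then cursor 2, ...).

After op 1 (move_left): buffer="svbn" (len 4), cursors c1@1 c2@2, authorship ....
After op 2 (move_left): buffer="svbn" (len 4), cursors c1@0 c2@1, authorship ....
After op 3 (delete): buffer="vbn" (len 3), cursors c1@0 c2@0, authorship ...
After op 4 (move_right): buffer="vbn" (len 3), cursors c1@1 c2@1, authorship ...
After op 5 (insert('c')): buffer="vccbn" (len 5), cursors c1@3 c2@3, authorship .12..
After op 6 (move_left): buffer="vccbn" (len 5), cursors c1@2 c2@2, authorship .12..

Answer: 2 2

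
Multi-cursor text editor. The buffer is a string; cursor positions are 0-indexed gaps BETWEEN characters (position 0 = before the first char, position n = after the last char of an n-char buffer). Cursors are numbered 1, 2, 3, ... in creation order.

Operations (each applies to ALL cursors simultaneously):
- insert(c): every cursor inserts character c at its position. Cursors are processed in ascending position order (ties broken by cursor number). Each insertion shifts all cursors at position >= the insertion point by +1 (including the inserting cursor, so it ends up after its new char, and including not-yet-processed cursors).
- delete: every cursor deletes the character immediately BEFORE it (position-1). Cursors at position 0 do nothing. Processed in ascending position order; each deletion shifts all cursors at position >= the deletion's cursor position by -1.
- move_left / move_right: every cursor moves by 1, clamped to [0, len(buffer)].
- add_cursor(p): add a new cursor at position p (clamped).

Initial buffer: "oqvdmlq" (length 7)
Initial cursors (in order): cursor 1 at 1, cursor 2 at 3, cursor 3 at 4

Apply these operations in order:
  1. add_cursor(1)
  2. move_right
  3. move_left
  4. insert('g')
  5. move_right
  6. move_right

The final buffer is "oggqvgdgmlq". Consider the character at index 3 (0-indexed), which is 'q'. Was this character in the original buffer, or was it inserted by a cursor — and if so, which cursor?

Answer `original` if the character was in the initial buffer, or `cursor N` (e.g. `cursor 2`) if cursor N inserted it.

Answer: original

Derivation:
After op 1 (add_cursor(1)): buffer="oqvdmlq" (len 7), cursors c1@1 c4@1 c2@3 c3@4, authorship .......
After op 2 (move_right): buffer="oqvdmlq" (len 7), cursors c1@2 c4@2 c2@4 c3@5, authorship .......
After op 3 (move_left): buffer="oqvdmlq" (len 7), cursors c1@1 c4@1 c2@3 c3@4, authorship .......
After op 4 (insert('g')): buffer="oggqvgdgmlq" (len 11), cursors c1@3 c4@3 c2@6 c3@8, authorship .14..2.3...
After op 5 (move_right): buffer="oggqvgdgmlq" (len 11), cursors c1@4 c4@4 c2@7 c3@9, authorship .14..2.3...
After op 6 (move_right): buffer="oggqvgdgmlq" (len 11), cursors c1@5 c4@5 c2@8 c3@10, authorship .14..2.3...
Authorship (.=original, N=cursor N): . 1 4 . . 2 . 3 . . .
Index 3: author = original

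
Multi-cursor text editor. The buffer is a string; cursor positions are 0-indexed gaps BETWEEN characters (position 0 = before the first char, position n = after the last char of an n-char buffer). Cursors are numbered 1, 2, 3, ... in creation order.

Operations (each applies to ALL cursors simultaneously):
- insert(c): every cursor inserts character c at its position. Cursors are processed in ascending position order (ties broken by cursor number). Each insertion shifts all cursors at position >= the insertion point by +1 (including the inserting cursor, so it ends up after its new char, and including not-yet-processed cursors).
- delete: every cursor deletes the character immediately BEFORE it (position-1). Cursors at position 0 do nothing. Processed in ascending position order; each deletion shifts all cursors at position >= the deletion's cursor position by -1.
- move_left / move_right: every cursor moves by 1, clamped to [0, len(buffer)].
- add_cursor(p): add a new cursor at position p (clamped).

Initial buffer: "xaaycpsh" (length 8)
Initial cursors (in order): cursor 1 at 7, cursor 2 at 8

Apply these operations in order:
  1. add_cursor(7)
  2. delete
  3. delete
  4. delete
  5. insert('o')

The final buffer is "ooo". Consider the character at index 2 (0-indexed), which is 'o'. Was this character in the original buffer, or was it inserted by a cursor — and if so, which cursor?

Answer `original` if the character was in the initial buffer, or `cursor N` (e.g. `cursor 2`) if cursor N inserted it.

Answer: cursor 3

Derivation:
After op 1 (add_cursor(7)): buffer="xaaycpsh" (len 8), cursors c1@7 c3@7 c2@8, authorship ........
After op 2 (delete): buffer="xaayc" (len 5), cursors c1@5 c2@5 c3@5, authorship .....
After op 3 (delete): buffer="xa" (len 2), cursors c1@2 c2@2 c3@2, authorship ..
After op 4 (delete): buffer="" (len 0), cursors c1@0 c2@0 c3@0, authorship 
After op 5 (insert('o')): buffer="ooo" (len 3), cursors c1@3 c2@3 c3@3, authorship 123
Authorship (.=original, N=cursor N): 1 2 3
Index 2: author = 3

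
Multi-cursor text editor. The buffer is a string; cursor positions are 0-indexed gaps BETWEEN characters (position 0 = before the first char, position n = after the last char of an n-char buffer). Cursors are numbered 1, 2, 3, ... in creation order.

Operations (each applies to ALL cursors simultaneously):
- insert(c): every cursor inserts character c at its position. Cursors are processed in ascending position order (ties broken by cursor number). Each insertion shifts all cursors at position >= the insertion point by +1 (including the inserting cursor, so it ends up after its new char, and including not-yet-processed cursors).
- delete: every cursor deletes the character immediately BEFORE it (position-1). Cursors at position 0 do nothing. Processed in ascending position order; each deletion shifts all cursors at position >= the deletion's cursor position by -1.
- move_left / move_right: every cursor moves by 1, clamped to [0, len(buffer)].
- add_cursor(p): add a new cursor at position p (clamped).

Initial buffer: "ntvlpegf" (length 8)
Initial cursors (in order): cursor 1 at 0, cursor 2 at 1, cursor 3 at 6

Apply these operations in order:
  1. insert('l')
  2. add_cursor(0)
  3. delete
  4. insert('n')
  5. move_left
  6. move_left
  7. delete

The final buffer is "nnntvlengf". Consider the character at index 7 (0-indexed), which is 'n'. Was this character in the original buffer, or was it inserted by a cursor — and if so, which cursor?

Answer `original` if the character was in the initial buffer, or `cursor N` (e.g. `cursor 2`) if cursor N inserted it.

After op 1 (insert('l')): buffer="lnltvlpelgf" (len 11), cursors c1@1 c2@3 c3@9, authorship 1.2.....3..
After op 2 (add_cursor(0)): buffer="lnltvlpelgf" (len 11), cursors c4@0 c1@1 c2@3 c3@9, authorship 1.2.....3..
After op 3 (delete): buffer="ntvlpegf" (len 8), cursors c1@0 c4@0 c2@1 c3@6, authorship ........
After op 4 (insert('n')): buffer="nnnntvlpengf" (len 12), cursors c1@2 c4@2 c2@4 c3@10, authorship 14.2.....3..
After op 5 (move_left): buffer="nnnntvlpengf" (len 12), cursors c1@1 c4@1 c2@3 c3@9, authorship 14.2.....3..
After op 6 (move_left): buffer="nnnntvlpengf" (len 12), cursors c1@0 c4@0 c2@2 c3@8, authorship 14.2.....3..
After op 7 (delete): buffer="nnntvlengf" (len 10), cursors c1@0 c4@0 c2@1 c3@6, authorship 1.2....3..
Authorship (.=original, N=cursor N): 1 . 2 . . . . 3 . .
Index 7: author = 3

Answer: cursor 3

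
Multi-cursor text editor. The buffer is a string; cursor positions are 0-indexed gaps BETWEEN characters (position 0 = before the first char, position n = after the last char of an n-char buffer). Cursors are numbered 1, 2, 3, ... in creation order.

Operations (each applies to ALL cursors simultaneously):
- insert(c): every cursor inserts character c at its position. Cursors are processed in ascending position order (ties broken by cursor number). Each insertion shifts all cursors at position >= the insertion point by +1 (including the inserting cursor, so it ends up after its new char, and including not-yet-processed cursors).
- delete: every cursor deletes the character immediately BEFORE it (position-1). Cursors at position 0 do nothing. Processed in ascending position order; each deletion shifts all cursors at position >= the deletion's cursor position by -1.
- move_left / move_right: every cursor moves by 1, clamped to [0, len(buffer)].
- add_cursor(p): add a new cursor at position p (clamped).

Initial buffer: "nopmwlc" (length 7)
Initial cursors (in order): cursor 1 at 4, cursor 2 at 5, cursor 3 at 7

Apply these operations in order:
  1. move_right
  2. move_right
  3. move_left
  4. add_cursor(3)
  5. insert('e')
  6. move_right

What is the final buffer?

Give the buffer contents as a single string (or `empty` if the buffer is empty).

Answer: nopemweleec

Derivation:
After op 1 (move_right): buffer="nopmwlc" (len 7), cursors c1@5 c2@6 c3@7, authorship .......
After op 2 (move_right): buffer="nopmwlc" (len 7), cursors c1@6 c2@7 c3@7, authorship .......
After op 3 (move_left): buffer="nopmwlc" (len 7), cursors c1@5 c2@6 c3@6, authorship .......
After op 4 (add_cursor(3)): buffer="nopmwlc" (len 7), cursors c4@3 c1@5 c2@6 c3@6, authorship .......
After op 5 (insert('e')): buffer="nopemweleec" (len 11), cursors c4@4 c1@7 c2@10 c3@10, authorship ...4..1.23.
After op 6 (move_right): buffer="nopemweleec" (len 11), cursors c4@5 c1@8 c2@11 c3@11, authorship ...4..1.23.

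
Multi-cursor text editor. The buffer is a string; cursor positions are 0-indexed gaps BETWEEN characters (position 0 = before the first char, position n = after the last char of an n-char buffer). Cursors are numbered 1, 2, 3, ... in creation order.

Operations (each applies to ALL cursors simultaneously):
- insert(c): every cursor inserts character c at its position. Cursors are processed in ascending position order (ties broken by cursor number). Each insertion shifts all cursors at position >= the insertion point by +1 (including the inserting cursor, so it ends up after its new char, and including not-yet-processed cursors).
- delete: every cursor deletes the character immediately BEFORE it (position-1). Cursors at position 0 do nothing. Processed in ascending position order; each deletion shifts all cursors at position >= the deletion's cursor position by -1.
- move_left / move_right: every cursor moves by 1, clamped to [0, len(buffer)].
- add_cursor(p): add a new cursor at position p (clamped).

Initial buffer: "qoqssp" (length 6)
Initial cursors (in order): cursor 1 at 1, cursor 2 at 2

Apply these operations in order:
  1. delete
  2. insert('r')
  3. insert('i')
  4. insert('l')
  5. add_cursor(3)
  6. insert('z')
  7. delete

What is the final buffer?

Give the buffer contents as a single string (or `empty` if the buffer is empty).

After op 1 (delete): buffer="qssp" (len 4), cursors c1@0 c2@0, authorship ....
After op 2 (insert('r')): buffer="rrqssp" (len 6), cursors c1@2 c2@2, authorship 12....
After op 3 (insert('i')): buffer="rriiqssp" (len 8), cursors c1@4 c2@4, authorship 1212....
After op 4 (insert('l')): buffer="rriillqssp" (len 10), cursors c1@6 c2@6, authorship 121212....
After op 5 (add_cursor(3)): buffer="rriillqssp" (len 10), cursors c3@3 c1@6 c2@6, authorship 121212....
After op 6 (insert('z')): buffer="rrizillzzqssp" (len 13), cursors c3@4 c1@9 c2@9, authorship 121321212....
After op 7 (delete): buffer="rriillqssp" (len 10), cursors c3@3 c1@6 c2@6, authorship 121212....

Answer: rriillqssp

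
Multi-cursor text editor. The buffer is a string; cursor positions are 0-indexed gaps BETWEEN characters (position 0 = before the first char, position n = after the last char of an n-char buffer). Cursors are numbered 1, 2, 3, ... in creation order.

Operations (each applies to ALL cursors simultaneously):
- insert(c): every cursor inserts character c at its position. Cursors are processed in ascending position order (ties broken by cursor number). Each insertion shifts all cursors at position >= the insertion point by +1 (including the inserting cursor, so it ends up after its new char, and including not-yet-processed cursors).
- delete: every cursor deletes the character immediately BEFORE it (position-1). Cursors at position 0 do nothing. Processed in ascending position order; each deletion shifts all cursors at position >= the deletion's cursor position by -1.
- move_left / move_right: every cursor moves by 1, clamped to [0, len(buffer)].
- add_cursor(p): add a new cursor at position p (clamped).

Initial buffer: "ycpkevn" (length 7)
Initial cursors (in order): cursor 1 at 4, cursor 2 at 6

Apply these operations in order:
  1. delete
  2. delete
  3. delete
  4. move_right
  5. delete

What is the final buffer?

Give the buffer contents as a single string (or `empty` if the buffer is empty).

After op 1 (delete): buffer="ycpen" (len 5), cursors c1@3 c2@4, authorship .....
After op 2 (delete): buffer="ycn" (len 3), cursors c1@2 c2@2, authorship ...
After op 3 (delete): buffer="n" (len 1), cursors c1@0 c2@0, authorship .
After op 4 (move_right): buffer="n" (len 1), cursors c1@1 c2@1, authorship .
After op 5 (delete): buffer="" (len 0), cursors c1@0 c2@0, authorship 

Answer: empty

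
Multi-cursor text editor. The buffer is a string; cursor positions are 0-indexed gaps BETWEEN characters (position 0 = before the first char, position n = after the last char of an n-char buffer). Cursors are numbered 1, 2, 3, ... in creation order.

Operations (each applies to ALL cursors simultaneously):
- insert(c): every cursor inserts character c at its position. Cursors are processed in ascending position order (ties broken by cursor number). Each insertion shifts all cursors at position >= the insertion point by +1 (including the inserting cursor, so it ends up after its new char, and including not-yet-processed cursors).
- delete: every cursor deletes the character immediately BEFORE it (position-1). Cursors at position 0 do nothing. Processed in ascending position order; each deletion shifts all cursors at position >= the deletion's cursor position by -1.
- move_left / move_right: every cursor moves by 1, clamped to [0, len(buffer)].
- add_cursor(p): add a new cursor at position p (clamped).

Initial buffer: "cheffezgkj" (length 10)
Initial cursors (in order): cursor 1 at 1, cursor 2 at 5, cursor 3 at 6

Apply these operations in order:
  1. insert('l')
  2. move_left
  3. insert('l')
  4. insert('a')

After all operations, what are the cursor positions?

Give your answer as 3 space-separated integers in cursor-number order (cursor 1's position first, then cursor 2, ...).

After op 1 (insert('l')): buffer="clhefflelzgkj" (len 13), cursors c1@2 c2@7 c3@9, authorship .1....2.3....
After op 2 (move_left): buffer="clhefflelzgkj" (len 13), cursors c1@1 c2@6 c3@8, authorship .1....2.3....
After op 3 (insert('l')): buffer="cllheffllellzgkj" (len 16), cursors c1@2 c2@8 c3@11, authorship .11....22.33....
After op 4 (insert('a')): buffer="clalhefflalelalzgkj" (len 19), cursors c1@3 c2@10 c3@14, authorship .111....222.333....

Answer: 3 10 14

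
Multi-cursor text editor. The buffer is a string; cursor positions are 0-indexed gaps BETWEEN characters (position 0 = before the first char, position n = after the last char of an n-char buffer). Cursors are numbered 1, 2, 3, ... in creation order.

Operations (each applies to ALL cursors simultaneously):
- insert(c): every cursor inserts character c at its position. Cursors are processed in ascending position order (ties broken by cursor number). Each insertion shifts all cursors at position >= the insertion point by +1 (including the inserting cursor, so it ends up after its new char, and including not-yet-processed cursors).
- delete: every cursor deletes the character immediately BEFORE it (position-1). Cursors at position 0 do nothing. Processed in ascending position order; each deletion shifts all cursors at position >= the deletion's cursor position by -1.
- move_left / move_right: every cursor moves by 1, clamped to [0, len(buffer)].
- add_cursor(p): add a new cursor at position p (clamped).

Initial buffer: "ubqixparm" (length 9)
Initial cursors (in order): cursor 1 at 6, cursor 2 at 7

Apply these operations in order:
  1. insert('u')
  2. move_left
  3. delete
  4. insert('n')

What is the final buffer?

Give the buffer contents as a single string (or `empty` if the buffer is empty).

After op 1 (insert('u')): buffer="ubqixpuaurm" (len 11), cursors c1@7 c2@9, authorship ......1.2..
After op 2 (move_left): buffer="ubqixpuaurm" (len 11), cursors c1@6 c2@8, authorship ......1.2..
After op 3 (delete): buffer="ubqixuurm" (len 9), cursors c1@5 c2@6, authorship .....12..
After op 4 (insert('n')): buffer="ubqixnunurm" (len 11), cursors c1@6 c2@8, authorship .....1122..

Answer: ubqixnunurm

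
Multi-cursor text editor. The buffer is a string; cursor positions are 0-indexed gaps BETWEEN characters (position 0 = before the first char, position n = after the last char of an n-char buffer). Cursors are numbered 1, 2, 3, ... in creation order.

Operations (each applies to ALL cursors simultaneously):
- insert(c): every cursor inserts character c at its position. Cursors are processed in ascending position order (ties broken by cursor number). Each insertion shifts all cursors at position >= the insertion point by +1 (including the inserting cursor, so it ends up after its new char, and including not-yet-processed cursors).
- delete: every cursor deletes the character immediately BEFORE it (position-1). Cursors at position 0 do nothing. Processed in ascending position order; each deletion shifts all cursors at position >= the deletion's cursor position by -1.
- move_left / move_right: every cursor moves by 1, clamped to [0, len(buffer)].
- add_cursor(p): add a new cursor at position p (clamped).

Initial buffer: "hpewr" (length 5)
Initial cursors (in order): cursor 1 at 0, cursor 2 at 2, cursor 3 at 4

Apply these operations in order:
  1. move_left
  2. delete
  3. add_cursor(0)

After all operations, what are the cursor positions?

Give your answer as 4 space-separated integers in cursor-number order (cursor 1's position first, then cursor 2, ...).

After op 1 (move_left): buffer="hpewr" (len 5), cursors c1@0 c2@1 c3@3, authorship .....
After op 2 (delete): buffer="pwr" (len 3), cursors c1@0 c2@0 c3@1, authorship ...
After op 3 (add_cursor(0)): buffer="pwr" (len 3), cursors c1@0 c2@0 c4@0 c3@1, authorship ...

Answer: 0 0 1 0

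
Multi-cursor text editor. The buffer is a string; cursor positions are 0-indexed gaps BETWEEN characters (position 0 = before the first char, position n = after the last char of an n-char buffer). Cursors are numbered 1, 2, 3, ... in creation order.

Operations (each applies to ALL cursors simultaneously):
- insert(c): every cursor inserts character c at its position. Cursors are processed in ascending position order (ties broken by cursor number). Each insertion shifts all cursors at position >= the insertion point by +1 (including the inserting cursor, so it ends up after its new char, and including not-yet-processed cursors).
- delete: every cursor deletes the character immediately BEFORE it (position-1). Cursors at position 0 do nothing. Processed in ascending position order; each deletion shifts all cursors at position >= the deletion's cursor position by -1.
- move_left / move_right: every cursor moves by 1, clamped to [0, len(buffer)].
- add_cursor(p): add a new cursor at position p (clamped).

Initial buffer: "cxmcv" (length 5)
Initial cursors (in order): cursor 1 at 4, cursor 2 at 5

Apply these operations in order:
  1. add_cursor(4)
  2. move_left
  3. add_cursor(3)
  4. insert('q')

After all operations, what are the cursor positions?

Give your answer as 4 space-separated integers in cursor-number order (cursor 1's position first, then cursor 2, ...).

Answer: 6 8 6 6

Derivation:
After op 1 (add_cursor(4)): buffer="cxmcv" (len 5), cursors c1@4 c3@4 c2@5, authorship .....
After op 2 (move_left): buffer="cxmcv" (len 5), cursors c1@3 c3@3 c2@4, authorship .....
After op 3 (add_cursor(3)): buffer="cxmcv" (len 5), cursors c1@3 c3@3 c4@3 c2@4, authorship .....
After op 4 (insert('q')): buffer="cxmqqqcqv" (len 9), cursors c1@6 c3@6 c4@6 c2@8, authorship ...134.2.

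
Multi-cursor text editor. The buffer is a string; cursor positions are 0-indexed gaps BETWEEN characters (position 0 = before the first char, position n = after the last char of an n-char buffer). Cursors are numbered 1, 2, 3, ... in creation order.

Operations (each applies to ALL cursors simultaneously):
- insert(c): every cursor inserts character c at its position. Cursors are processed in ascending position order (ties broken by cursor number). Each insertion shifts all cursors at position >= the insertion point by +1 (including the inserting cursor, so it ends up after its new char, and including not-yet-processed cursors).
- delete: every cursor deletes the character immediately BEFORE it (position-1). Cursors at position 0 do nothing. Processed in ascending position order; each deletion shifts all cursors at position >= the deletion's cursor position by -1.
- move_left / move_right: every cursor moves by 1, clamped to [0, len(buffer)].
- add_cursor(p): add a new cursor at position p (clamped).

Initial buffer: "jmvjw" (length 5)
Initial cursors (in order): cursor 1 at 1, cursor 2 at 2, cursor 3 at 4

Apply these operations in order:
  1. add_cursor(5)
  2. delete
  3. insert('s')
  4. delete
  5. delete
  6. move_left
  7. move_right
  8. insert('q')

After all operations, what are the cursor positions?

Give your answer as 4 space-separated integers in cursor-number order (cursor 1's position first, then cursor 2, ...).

After op 1 (add_cursor(5)): buffer="jmvjw" (len 5), cursors c1@1 c2@2 c3@4 c4@5, authorship .....
After op 2 (delete): buffer="v" (len 1), cursors c1@0 c2@0 c3@1 c4@1, authorship .
After op 3 (insert('s')): buffer="ssvss" (len 5), cursors c1@2 c2@2 c3@5 c4@5, authorship 12.34
After op 4 (delete): buffer="v" (len 1), cursors c1@0 c2@0 c3@1 c4@1, authorship .
After op 5 (delete): buffer="" (len 0), cursors c1@0 c2@0 c3@0 c4@0, authorship 
After op 6 (move_left): buffer="" (len 0), cursors c1@0 c2@0 c3@0 c4@0, authorship 
After op 7 (move_right): buffer="" (len 0), cursors c1@0 c2@0 c3@0 c4@0, authorship 
After op 8 (insert('q')): buffer="qqqq" (len 4), cursors c1@4 c2@4 c3@4 c4@4, authorship 1234

Answer: 4 4 4 4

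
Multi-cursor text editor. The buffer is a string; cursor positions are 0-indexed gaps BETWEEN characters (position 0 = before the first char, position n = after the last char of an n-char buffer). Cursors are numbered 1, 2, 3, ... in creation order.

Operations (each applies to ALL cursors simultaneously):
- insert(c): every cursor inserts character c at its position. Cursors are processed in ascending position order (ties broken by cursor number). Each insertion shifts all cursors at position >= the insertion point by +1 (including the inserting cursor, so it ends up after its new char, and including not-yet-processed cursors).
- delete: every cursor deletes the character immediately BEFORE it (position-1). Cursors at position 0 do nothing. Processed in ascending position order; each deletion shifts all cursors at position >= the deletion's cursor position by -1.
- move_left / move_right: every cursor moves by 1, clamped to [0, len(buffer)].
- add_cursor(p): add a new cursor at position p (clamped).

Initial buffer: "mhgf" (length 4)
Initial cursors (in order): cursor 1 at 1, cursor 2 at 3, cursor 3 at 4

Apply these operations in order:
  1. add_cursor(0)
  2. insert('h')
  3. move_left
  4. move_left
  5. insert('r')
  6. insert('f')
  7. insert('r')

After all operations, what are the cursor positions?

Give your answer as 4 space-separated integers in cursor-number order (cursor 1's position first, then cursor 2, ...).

After op 1 (add_cursor(0)): buffer="mhgf" (len 4), cursors c4@0 c1@1 c2@3 c3@4, authorship ....
After op 2 (insert('h')): buffer="hmhhghfh" (len 8), cursors c4@1 c1@3 c2@6 c3@8, authorship 4.1..2.3
After op 3 (move_left): buffer="hmhhghfh" (len 8), cursors c4@0 c1@2 c2@5 c3@7, authorship 4.1..2.3
After op 4 (move_left): buffer="hmhhghfh" (len 8), cursors c4@0 c1@1 c2@4 c3@6, authorship 4.1..2.3
After op 5 (insert('r')): buffer="rhrmhhrghrfh" (len 12), cursors c4@1 c1@3 c2@7 c3@10, authorship 441.1.2.23.3
After op 6 (insert('f')): buffer="rfhrfmhhrfghrffh" (len 16), cursors c4@2 c1@5 c2@10 c3@14, authorship 44411.1.22.233.3
After op 7 (insert('r')): buffer="rfrhrfrmhhrfrghrfrfh" (len 20), cursors c4@3 c1@7 c2@13 c3@18, authorship 4444111.1.222.2333.3

Answer: 7 13 18 3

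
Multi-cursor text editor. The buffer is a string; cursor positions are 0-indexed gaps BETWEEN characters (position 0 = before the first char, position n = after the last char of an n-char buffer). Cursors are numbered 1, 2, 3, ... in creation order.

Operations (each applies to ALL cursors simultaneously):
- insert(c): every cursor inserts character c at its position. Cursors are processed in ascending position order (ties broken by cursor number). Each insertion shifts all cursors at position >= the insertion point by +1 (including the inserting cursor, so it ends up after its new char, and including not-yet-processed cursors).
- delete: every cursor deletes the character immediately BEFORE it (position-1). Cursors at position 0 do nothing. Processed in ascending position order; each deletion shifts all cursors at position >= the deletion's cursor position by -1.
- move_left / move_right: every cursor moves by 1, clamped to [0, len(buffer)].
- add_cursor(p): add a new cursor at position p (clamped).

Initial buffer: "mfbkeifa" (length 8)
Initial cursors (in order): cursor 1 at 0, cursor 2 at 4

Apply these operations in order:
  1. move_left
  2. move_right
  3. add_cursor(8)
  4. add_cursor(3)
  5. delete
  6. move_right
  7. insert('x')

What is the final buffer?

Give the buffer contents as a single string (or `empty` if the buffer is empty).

After op 1 (move_left): buffer="mfbkeifa" (len 8), cursors c1@0 c2@3, authorship ........
After op 2 (move_right): buffer="mfbkeifa" (len 8), cursors c1@1 c2@4, authorship ........
After op 3 (add_cursor(8)): buffer="mfbkeifa" (len 8), cursors c1@1 c2@4 c3@8, authorship ........
After op 4 (add_cursor(3)): buffer="mfbkeifa" (len 8), cursors c1@1 c4@3 c2@4 c3@8, authorship ........
After op 5 (delete): buffer="feif" (len 4), cursors c1@0 c2@1 c4@1 c3@4, authorship ....
After op 6 (move_right): buffer="feif" (len 4), cursors c1@1 c2@2 c4@2 c3@4, authorship ....
After op 7 (insert('x')): buffer="fxexxifx" (len 8), cursors c1@2 c2@5 c4@5 c3@8, authorship .1.24..3

Answer: fxexxifx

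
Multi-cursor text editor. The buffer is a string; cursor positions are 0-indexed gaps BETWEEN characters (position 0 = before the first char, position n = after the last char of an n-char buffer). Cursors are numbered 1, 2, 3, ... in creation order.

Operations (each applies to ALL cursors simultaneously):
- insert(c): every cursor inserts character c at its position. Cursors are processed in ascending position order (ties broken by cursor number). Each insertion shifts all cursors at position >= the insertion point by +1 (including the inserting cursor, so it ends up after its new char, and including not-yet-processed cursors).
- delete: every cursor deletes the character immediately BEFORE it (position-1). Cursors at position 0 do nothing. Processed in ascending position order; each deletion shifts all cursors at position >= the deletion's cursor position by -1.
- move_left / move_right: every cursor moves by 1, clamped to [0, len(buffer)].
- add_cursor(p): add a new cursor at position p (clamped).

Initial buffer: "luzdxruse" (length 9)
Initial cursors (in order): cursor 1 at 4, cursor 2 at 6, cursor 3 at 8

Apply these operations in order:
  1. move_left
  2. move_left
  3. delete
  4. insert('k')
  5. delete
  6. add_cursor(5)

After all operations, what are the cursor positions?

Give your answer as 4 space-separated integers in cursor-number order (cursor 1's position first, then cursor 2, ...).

Answer: 1 2 3 5

Derivation:
After op 1 (move_left): buffer="luzdxruse" (len 9), cursors c1@3 c2@5 c3@7, authorship .........
After op 2 (move_left): buffer="luzdxruse" (len 9), cursors c1@2 c2@4 c3@6, authorship .........
After op 3 (delete): buffer="lzxuse" (len 6), cursors c1@1 c2@2 c3@3, authorship ......
After op 4 (insert('k')): buffer="lkzkxkuse" (len 9), cursors c1@2 c2@4 c3@6, authorship .1.2.3...
After op 5 (delete): buffer="lzxuse" (len 6), cursors c1@1 c2@2 c3@3, authorship ......
After op 6 (add_cursor(5)): buffer="lzxuse" (len 6), cursors c1@1 c2@2 c3@3 c4@5, authorship ......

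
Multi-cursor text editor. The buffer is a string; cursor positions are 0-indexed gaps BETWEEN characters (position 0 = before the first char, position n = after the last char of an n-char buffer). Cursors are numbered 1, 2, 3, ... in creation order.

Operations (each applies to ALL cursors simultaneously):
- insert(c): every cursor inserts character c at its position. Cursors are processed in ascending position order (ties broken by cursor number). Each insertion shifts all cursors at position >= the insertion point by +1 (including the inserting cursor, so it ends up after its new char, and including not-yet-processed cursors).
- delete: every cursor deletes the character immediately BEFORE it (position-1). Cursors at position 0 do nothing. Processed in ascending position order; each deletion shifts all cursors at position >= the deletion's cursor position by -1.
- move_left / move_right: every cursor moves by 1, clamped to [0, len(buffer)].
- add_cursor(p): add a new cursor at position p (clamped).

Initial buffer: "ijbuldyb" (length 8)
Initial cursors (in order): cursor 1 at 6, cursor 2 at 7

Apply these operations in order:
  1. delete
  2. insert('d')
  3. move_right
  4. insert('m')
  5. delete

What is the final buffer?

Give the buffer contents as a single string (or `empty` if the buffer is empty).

After op 1 (delete): buffer="ijbulb" (len 6), cursors c1@5 c2@5, authorship ......
After op 2 (insert('d')): buffer="ijbulddb" (len 8), cursors c1@7 c2@7, authorship .....12.
After op 3 (move_right): buffer="ijbulddb" (len 8), cursors c1@8 c2@8, authorship .....12.
After op 4 (insert('m')): buffer="ijbulddbmm" (len 10), cursors c1@10 c2@10, authorship .....12.12
After op 5 (delete): buffer="ijbulddb" (len 8), cursors c1@8 c2@8, authorship .....12.

Answer: ijbulddb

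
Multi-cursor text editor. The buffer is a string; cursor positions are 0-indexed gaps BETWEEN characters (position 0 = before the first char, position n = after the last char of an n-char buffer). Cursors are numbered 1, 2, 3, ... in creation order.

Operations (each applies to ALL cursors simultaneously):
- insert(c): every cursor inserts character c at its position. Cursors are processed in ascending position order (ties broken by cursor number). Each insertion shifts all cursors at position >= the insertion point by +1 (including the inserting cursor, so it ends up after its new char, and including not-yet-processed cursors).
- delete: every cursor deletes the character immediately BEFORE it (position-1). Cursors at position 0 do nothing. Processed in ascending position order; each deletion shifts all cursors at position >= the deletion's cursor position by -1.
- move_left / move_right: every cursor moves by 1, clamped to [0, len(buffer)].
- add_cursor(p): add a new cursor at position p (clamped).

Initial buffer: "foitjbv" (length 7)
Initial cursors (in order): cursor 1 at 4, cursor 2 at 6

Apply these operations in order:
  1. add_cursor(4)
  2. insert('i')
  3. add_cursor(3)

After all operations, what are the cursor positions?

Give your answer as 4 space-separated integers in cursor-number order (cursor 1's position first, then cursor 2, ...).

After op 1 (add_cursor(4)): buffer="foitjbv" (len 7), cursors c1@4 c3@4 c2@6, authorship .......
After op 2 (insert('i')): buffer="foitiijbiv" (len 10), cursors c1@6 c3@6 c2@9, authorship ....13..2.
After op 3 (add_cursor(3)): buffer="foitiijbiv" (len 10), cursors c4@3 c1@6 c3@6 c2@9, authorship ....13..2.

Answer: 6 9 6 3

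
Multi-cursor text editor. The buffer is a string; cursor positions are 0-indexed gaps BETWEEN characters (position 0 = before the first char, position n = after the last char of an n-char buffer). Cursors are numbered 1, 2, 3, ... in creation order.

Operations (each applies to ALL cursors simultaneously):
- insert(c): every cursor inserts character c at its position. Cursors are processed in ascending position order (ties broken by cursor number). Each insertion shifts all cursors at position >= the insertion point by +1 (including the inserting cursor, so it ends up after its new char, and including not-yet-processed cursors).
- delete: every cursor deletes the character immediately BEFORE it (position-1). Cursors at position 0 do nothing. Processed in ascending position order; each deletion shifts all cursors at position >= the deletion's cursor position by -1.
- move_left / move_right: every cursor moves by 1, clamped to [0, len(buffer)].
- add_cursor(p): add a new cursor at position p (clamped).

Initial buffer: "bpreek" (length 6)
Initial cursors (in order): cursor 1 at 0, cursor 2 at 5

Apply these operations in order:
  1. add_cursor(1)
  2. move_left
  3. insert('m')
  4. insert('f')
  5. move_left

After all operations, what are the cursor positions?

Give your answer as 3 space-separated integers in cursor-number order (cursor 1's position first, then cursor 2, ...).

Answer: 3 9 3

Derivation:
After op 1 (add_cursor(1)): buffer="bpreek" (len 6), cursors c1@0 c3@1 c2@5, authorship ......
After op 2 (move_left): buffer="bpreek" (len 6), cursors c1@0 c3@0 c2@4, authorship ......
After op 3 (insert('m')): buffer="mmbpremek" (len 9), cursors c1@2 c3@2 c2@7, authorship 13....2..
After op 4 (insert('f')): buffer="mmffbpremfek" (len 12), cursors c1@4 c3@4 c2@10, authorship 1313....22..
After op 5 (move_left): buffer="mmffbpremfek" (len 12), cursors c1@3 c3@3 c2@9, authorship 1313....22..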